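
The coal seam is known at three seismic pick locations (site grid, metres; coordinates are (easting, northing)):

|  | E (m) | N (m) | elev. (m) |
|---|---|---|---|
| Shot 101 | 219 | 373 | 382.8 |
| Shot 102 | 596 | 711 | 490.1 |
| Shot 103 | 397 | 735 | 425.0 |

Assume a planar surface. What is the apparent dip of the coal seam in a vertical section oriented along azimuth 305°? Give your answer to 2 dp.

Two edge vectors: Shot 101→Shot 102 = (377, 338, 107.3), Shot 101→Shot 103 = (178, 362, 42.2).
Normal n = (Shot 101→Shot 102) × (Shot 101→Shot 103) = (-24579, 3190, 76310).
So ∂z/∂E = −n_x/n_z = 0.32209 and ∂z/∂N = −n_y/n_z = −0.04180.
Unit vector along 305° is (sin 305°, cos 305°) = (-0.8192, 0.5736).
Slope in that direction = a·(-0.8192) + b·(0.5736) = −0.28782.
Apparent dip = arctan|0.28782| = 16.06° (true dip is 18.0°, so apparent ≤ true as expected).

16.06°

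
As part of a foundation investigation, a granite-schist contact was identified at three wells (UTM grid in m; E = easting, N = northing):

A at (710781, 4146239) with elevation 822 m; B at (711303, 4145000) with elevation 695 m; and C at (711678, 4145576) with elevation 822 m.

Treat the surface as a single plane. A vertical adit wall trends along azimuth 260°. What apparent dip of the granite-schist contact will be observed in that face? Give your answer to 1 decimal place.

7.6°

Two edge vectors: A→B = (522, -1239, -127), A→C = (897, -663, 0).
Normal n = (A→B) × (A→C) = (-84201, -113919, 765297).
So ∂z/∂E = −n_x/n_z = 0.11002 and ∂z/∂N = −n_y/n_z = 0.14886.
Unit vector along 260° is (sin 260°, cos 260°) = (-0.9848, -0.1736).
Slope in that direction = a·(-0.9848) + b·(-0.1736) = −0.13420.
Apparent dip = arctan|0.13420| = 7.6° (true dip is 10.5°, so apparent ≤ true as expected).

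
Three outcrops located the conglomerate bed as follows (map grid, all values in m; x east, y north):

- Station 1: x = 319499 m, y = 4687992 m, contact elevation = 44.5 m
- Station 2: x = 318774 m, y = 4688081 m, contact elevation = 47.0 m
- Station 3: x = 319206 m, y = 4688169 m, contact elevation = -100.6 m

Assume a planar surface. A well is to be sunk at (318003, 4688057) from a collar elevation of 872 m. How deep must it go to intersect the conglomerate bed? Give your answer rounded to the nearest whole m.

Let the plane be z = a·x + b·y + c.
Station 2−Station 1: −725a + 89b = 2.5;  Station 3−Station 1: −293a + 177b = −145.1.
Solving gives a = −0.13062749, b = −1.03601048.
Then c = 44.5 − a·319499 − b·4687992 = 4898588.72.
At (318003, 4688057): z_contact = −41539.9 − 4856876.2 + 4898588.72 = 172.6 m.
Depth below ground = 872 − 172.6 = 699 m.

699 m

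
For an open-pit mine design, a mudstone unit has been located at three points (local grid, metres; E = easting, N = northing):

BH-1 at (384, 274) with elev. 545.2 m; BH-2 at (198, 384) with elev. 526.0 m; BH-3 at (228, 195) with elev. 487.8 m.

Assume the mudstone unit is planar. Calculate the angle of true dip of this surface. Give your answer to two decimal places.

19.00°

Two edge vectors: BH-1→BH-2 = (-186, 110, -19.2), BH-1→BH-3 = (-156, -79, -57.4).
Normal n = (BH-1→BH-2) × (BH-1→BH-3) = (-7830.8, -7681.2, 31854).
So ∂z/∂E = −n_x/n_z = 0.24583 and ∂z/∂N = −n_y/n_z = 0.24114.
Gradient magnitude |∇z| = √(a² + b²) = √(0.06043 + 0.05815) = 0.34436.
True dip = arctan(0.34436) = 19.00°, dipping toward SW (azimuth ≈ 226°).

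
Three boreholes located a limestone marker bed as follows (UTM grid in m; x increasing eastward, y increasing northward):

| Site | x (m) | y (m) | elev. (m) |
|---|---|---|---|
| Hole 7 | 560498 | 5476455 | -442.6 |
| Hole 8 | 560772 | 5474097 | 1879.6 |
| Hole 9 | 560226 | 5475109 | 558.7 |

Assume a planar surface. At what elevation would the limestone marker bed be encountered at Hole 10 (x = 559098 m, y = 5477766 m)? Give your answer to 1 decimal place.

Two edge vectors: Hole 7→Hole 8 = (274, -2358, 2322.2), Hole 7→Hole 9 = (-272, -1346, 1001.3).
Normal n = (Hole 7→Hole 8) × (Hole 7→Hole 9) = (764615.8, -905994.6, -1010180).
So ∂z/∂x = −n_x/n_z = 0.756910452 and ∂z/∂y = −n_y/n_z = −0.896864519.
Intercept c from Hole 7: -442.6 − 424246.79 + 4911638.18 = 4486948.79.
At (559098, 5477766): z = 423187.1 − 4912814.0 + 4486948.79 = -2678.1 m.

-2678.1 m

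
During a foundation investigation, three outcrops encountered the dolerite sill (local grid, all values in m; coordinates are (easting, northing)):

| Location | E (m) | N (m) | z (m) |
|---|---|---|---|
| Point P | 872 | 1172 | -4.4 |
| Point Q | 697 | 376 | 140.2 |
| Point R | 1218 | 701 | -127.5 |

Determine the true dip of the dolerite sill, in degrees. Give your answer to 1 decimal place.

25.2°

Two edge vectors: Point P→Point Q = (-175, -796, 144.6), Point P→Point R = (346, -471, -123.1).
Normal n = (Point P→Point Q) × (Point P→Point R) = (166094.2, 28489.1, 357841).
So ∂z/∂E = −n_x/n_z = −0.46416 and ∂z/∂N = −n_y/n_z = −0.07961.
Gradient magnitude |∇z| = √(a² + b²) = √(0.21544 + 0.00634) = 0.47093.
True dip = arctan(0.47093) = 25.2°, dipping toward E (azimuth ≈ 080°).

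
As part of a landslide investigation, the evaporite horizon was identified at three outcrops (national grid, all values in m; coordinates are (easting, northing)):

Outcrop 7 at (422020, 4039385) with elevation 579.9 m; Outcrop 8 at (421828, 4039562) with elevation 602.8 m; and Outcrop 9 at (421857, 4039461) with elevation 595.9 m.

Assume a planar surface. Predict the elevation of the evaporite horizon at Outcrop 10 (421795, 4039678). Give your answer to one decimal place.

Two edge vectors: Outcrop 7→Outcrop 8 = (-192, 177, 22.9), Outcrop 7→Outcrop 9 = (-163, 76, 16).
Normal n = (Outcrop 7→Outcrop 8) × (Outcrop 7→Outcrop 9) = (1091.6, -660.7, 14259).
So ∂z/∂E = −n_x/n_z = −0.076555158 and ∂z/∂N = −n_y/n_z = 0.046335648.
Intercept c from Outcrop 7: 579.9 + 32307.81 − 187167.52 = −154279.81.
At (421795, 4039678): z = −32290.6 + 187181.1 − 154279.81 = 610.7 m.

610.7 m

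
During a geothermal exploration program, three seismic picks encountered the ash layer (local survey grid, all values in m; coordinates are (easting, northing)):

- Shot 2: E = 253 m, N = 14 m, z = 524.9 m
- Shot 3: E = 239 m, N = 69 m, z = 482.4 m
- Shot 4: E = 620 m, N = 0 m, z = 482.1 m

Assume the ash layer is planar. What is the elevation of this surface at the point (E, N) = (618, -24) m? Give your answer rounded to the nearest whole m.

Let the plane be z = a·E + b·N + c.
Shot 3−Shot 2: −14a + 55b = −42.5;  Shot 4−Shot 2: 367a − 14b = −42.8.
Solving gives a = −0.14753, b = −0.81028.
Then c = 524.9 − a·253 − b·14 = 573.57.
At (618, -24): z = −91.2 + 19.4 + 573.57 = 501.8 m.

502 m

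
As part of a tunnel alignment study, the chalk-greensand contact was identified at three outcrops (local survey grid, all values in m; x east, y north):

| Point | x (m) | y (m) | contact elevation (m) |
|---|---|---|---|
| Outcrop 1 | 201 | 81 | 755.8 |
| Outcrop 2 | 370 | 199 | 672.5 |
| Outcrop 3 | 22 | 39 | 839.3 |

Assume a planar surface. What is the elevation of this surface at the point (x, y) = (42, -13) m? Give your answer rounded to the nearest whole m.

833 m

Two edge vectors: Outcrop 1→Outcrop 2 = (169, 118, -83.3), Outcrop 1→Outcrop 3 = (-179, -42, 83.5).
Normal n = (Outcrop 1→Outcrop 2) × (Outcrop 1→Outcrop 3) = (6354.4, 799.2, 14024).
So ∂z/∂x = −n_x/n_z = −0.45311 and ∂z/∂y = −n_y/n_z = −0.05699.
Intercept c from Outcrop 1: 755.8 + 91.07 + 4.62 = 851.49.
At (42, -13): z = −19.0 + 0.7 + 851.49 = 833.2 m.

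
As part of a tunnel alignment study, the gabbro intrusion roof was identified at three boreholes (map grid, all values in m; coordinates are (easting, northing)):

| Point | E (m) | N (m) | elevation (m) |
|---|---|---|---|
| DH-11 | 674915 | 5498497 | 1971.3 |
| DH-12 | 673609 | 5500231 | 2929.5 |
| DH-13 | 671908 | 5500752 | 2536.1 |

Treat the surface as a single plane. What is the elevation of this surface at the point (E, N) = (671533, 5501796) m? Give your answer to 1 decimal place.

Two edge vectors: DH-11→DH-12 = (-1306, 1734, 958.2), DH-11→DH-13 = (-3007, 2255, 564.8).
Normal n = (DH-11→DH-12) × (DH-11→DH-13) = (-1181377.8, -2143678.6, 2269108).
So ∂z/∂E = −n_x/n_z = 0.520635333 and ∂z/∂N = −n_y/n_z = 0.944723037.
Intercept c from DH-11: 1971.3 − 351384.60 − 5194556.78 = −5543970.08.
At (671533, 5501796): z = 349623.8 + 5197673.4 − 5543970.08 = 3327.2 m.

3327.2 m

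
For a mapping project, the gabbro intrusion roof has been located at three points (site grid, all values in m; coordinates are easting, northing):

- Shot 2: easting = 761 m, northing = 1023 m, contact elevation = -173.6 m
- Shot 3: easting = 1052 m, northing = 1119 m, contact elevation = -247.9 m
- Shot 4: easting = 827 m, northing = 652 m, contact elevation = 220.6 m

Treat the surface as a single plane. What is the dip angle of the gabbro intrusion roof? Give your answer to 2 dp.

46.41°

Two edge vectors: Shot 2→Shot 3 = (291, 96, -74.3), Shot 2→Shot 4 = (66, -371, 394.2).
Normal n = (Shot 2→Shot 3) × (Shot 2→Shot 4) = (10277.9, -119616, -114297).
So ∂z/∂easting = −n_x/n_z = 0.08992 and ∂z/∂northing = −n_y/n_z = −1.04654.
Gradient magnitude |∇z| = √(a² + b²) = √(0.00809 + 1.09524) = 1.05039.
True dip = arctan(1.05039) = 46.41°, dipping toward N (azimuth ≈ 355°).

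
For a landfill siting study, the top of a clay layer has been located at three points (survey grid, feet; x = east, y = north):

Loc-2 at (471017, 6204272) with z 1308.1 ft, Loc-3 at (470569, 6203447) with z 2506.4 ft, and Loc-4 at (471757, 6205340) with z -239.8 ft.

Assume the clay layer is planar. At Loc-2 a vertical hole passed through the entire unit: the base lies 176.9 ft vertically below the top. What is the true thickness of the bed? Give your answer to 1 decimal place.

99.8 ft

Two edge vectors: Loc-2→Loc-3 = (-448, -825, 1198.3), Loc-2→Loc-4 = (740, 1068, -1547.9).
Normal n = (Loc-2→Loc-3) × (Loc-2→Loc-4) = (-2766.9, 193282.8, 132036).
So ∂z/∂x = −n_x/n_z = 0.02096 and ∂z/∂y = −n_y/n_z = −1.46386.
|∇z| = √(a²+b²) = 1.46401, so dip δ = arctan(1.46401) = 55.66°.
True thickness = vertical thickness × cos δ = 176.9 × cos 55.66° = 99.8 ft.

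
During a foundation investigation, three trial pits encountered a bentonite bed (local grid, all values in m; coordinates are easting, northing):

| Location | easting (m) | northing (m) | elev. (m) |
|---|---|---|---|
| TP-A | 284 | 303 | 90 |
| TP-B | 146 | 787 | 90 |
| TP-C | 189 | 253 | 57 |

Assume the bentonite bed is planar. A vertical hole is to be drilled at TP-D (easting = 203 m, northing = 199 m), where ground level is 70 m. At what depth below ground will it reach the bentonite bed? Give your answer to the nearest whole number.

13 m

Let the plane be z = a·easting + b·northing + c.
TP-B−TP-A: −138a + 484b = 0;  TP-C−TP-A: −95a − 50b = −33.
Solving gives a = 0.30204, b = 0.08612.
Then c = 90 − a·284 − b·303 = −21.87.
At (203, 199): z_contact = 61.3 + 17.1 − 21.87 = 56.6 m.
Depth below ground = 70 − 56.6 = 13 m.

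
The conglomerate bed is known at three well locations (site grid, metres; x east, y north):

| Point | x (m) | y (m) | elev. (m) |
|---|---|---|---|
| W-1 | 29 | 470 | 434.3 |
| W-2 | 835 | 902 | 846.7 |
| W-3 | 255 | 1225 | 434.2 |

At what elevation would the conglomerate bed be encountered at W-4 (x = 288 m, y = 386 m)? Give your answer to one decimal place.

Let the plane be z = a·x + b·y + c.
W-2−W-1: 806a + 432b = 412.4;  W-3−W-1: 226a + 755b = −0.1.
Solving gives a = 0.609525, b = −0.182586.
Then c = 434.3 − a·29 − b·470 = 502.44.
At (288, 386): z = 175.5 − 70.5 + 502.44 = 607.5 m.

607.5 m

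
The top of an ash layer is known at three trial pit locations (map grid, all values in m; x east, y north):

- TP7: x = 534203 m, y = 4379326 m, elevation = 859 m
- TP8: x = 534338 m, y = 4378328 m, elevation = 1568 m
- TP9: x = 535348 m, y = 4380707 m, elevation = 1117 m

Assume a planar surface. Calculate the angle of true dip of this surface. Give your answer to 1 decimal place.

47.7°

Two edge vectors: TP7→TP8 = (135, -998, 709), TP7→TP9 = (1145, 1381, 258).
Normal n = (TP7→TP8) × (TP7→TP9) = (-1236613, 776975, 1329145).
So ∂z/∂x = −n_x/n_z = 0.93038 and ∂z/∂y = −n_y/n_z = −0.58457.
Gradient magnitude |∇z| = √(a² + b²) = √(0.86561 + 0.34172) = 1.09879.
True dip = arctan(1.09879) = 47.7°, dipping toward WNW (azimuth ≈ 302°).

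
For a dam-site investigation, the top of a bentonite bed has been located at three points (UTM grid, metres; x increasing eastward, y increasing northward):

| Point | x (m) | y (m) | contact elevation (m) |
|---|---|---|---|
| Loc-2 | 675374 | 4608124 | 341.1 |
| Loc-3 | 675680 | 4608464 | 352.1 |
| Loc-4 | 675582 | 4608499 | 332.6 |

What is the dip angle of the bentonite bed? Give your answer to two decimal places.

10.99°

Let the plane be z = a·x + b·y + c.
Loc-3−Loc-2: 306a + 340b = 11;  Loc-4−Loc-2: 208a + 375b = −8.5.
Solving gives a = 0.15932, b = −0.11104.
Gradient magnitude |∇z| = √(a² + b²) = √(0.02538 + 0.01233) = 0.19420.
True dip = arctan(0.19420) = 10.99°, dipping toward NW (azimuth ≈ 305°).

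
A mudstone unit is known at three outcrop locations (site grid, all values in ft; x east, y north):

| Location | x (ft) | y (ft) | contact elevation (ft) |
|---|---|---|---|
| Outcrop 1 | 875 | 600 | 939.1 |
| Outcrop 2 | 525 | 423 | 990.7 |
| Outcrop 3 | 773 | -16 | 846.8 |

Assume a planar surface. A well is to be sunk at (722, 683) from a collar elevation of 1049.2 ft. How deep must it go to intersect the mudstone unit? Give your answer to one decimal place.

Let the plane be z = a·x + b·y + c.
Outcrop 2−Outcrop 1: −350a − 177b = 51.6;  Outcrop 3−Outcrop 1: −102a − 616b = −92.3.
Solving gives a = −0.24360, b = 0.19017.
Then c = 939.1 − a·875 − b·600 = 1038.15.
At (722, 683): z_contact = −175.88 + 129.89 + 1038.15 = 992.16 ft.
Depth below ground = 1049.2 − 992.16 = 57.0 ft.

57.0 ft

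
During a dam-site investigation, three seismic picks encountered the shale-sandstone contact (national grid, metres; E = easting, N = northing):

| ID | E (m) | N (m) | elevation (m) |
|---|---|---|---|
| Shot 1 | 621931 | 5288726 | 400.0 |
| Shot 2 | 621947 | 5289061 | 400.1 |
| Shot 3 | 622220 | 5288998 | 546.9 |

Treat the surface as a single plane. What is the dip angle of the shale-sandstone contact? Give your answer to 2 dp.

28.04°

Two edge vectors: Shot 1→Shot 2 = (16, 335, 0.1), Shot 1→Shot 3 = (289, 272, 146.9).
Normal n = (Shot 1→Shot 2) × (Shot 1→Shot 3) = (49184.3, -2321.5, -92463).
So ∂z/∂E = −n_x/n_z = 0.53193 and ∂z/∂N = −n_y/n_z = −0.02511.
Gradient magnitude |∇z| = √(a² + b²) = √(0.28295 + 0.00063) = 0.53253.
True dip = arctan(0.53253) = 28.04°, dipping toward W (azimuth ≈ 273°).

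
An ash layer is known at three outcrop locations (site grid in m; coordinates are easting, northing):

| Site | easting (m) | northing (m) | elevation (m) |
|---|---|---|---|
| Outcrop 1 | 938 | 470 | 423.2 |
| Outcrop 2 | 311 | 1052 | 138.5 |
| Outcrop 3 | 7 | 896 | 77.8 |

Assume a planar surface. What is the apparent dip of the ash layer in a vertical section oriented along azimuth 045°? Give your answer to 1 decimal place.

4.6°

Let the plane be z = a·easting + b·northing + c.
Outcrop 2−Outcrop 1: −627a + 582b = −284.7;  Outcrop 3−Outcrop 1: −931a + 426b = −345.4.
Solving gives a = 0.29024, b = −0.17649.
Unit vector along 045° is (sin 45°, cos 45°) = (0.7071, 0.7071).
Slope in that direction = a·(0.7071) + b·(0.7071) = 0.08043.
Apparent dip = arctan|0.08043| = 4.6° (true dip is 18.8°, so apparent ≤ true as expected).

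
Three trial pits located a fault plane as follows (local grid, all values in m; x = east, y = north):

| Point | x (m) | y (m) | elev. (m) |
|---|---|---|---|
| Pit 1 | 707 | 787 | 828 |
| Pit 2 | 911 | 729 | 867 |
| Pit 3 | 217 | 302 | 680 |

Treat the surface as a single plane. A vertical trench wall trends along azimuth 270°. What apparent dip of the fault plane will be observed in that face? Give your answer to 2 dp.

Two edge vectors: Pit 1→Pit 2 = (204, -58, 39), Pit 1→Pit 3 = (-490, -485, -148).
Normal n = (Pit 1→Pit 2) × (Pit 1→Pit 3) = (27499, 11082, -127360).
So ∂z/∂x = −n_x/n_z = 0.21592 and ∂z/∂y = −n_y/n_z = 0.08701.
Unit vector along 270° is (sin 270°, cos 270°) = (-1.0000, -0.0000).
Slope in that direction = a·(-1.0000) + b·(-0.0000) = −0.21592.
Apparent dip = arctan|0.21592| = 12.18° (true dip is 13.1°, so apparent ≤ true as expected).

12.18°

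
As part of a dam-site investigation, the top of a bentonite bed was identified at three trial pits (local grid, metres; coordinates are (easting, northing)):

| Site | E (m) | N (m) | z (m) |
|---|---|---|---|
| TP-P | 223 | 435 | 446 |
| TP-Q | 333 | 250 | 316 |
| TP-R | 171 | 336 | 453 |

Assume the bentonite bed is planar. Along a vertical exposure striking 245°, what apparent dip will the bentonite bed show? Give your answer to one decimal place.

Let the plane be z = a·E + b·N + c.
TP-Q−TP-P: 110a − 185b = −130;  TP-R−TP-P: −52a − 99b = 7.
Solving gives a = −0.69064, b = 0.29205.
Unit vector along 245° is (sin 245°, cos 245°) = (-0.9063, -0.4226).
Slope in that direction = a·(-0.9063) + b·(-0.4226) = 0.50250.
Apparent dip = arctan|0.50250| = 26.7° (true dip is 36.9°, so apparent ≤ true as expected).

26.7°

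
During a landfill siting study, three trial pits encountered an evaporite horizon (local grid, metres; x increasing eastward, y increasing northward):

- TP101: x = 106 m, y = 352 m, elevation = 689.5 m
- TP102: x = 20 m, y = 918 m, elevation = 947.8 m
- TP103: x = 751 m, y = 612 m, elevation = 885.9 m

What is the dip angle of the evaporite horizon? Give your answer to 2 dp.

Two edge vectors: TP101→TP102 = (-86, 566, 258.3), TP101→TP103 = (645, 260, 196.4).
Normal n = (TP101→TP102) × (TP101→TP103) = (44004.4, 183493.9, -387430).
So ∂z/∂x = −n_x/n_z = 0.11358 and ∂z/∂y = −n_y/n_z = 0.47362.
Gradient magnitude |∇z| = √(a² + b²) = √(0.01290 + 0.22431) = 0.48705.
True dip = arctan(0.48705) = 25.97°, dipping toward SSW (azimuth ≈ 193°).

25.97°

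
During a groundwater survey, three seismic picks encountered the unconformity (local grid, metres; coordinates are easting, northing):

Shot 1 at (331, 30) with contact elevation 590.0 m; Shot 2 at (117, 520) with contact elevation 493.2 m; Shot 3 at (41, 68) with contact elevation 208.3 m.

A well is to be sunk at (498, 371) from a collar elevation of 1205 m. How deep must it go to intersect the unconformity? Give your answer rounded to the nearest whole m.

250 m

Two edge vectors: Shot 1→Shot 2 = (-214, 490, -96.8), Shot 1→Shot 3 = (-290, 38, -381.7).
Normal n = (Shot 1→Shot 2) × (Shot 1→Shot 3) = (-183354.6, -53611.8, 133968).
So ∂z/∂easting = −n_x/n_z = 1.36864 and ∂z/∂northing = −n_y/n_z = 0.40018.
Intercept c from Shot 1: 590 − 453.02 − 12.01 = 124.97.
At (498, 371): z_contact = 681.6 + 148.5 + 124.97 = 955.0 m.
Depth below ground = 1205 − 955.0 = 250 m.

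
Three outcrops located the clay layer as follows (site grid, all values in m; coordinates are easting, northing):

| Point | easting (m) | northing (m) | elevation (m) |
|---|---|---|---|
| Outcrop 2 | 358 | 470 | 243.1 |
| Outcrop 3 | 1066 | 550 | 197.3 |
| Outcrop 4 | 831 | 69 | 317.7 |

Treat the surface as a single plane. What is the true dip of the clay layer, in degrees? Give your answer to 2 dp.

Two edge vectors: Outcrop 2→Outcrop 3 = (708, 80, -45.8), Outcrop 2→Outcrop 4 = (473, -401, 74.6).
Normal n = (Outcrop 2→Outcrop 3) × (Outcrop 2→Outcrop 4) = (-12397.8, -74480.2, -321748).
So ∂z/∂easting = −n_x/n_z = −0.03853 and ∂z/∂northing = −n_y/n_z = −0.23149.
Gradient magnitude |∇z| = √(a² + b²) = √(0.00148 + 0.05359) = 0.23467.
True dip = arctan(0.23467) = 13.21°, dipping toward N (azimuth ≈ 009°).

13.21°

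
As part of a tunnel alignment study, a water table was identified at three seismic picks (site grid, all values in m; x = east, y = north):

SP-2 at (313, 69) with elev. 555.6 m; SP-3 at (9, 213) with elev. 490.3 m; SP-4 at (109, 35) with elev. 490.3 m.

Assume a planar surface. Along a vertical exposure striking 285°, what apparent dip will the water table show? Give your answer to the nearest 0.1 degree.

13.5°

Two edge vectors: SP-2→SP-3 = (-304, 144, -65.3), SP-2→SP-4 = (-204, -34, -65.3).
Normal n = (SP-2→SP-3) × (SP-2→SP-4) = (-11623.4, -6530, 39712).
So ∂z/∂x = −n_x/n_z = 0.29269 and ∂z/∂y = −n_y/n_z = 0.16443.
Unit vector along 285° is (sin 285°, cos 285°) = (-0.9659, 0.2588).
Slope in that direction = a·(-0.9659) + b·(0.2588) = −0.24016.
Apparent dip = arctan|0.24016| = 13.5° (true dip is 18.6°, so apparent ≤ true as expected).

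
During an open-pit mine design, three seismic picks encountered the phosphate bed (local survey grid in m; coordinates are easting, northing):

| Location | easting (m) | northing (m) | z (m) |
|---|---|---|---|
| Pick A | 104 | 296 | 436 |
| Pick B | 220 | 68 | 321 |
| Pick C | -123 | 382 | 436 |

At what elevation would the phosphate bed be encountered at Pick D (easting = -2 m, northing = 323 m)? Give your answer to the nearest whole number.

428 m

Two edge vectors: Pick A→Pick B = (116, -228, -115), Pick A→Pick C = (-227, 86, 0).
Normal n = (Pick A→Pick B) × (Pick A→Pick C) = (9890, 26105, -41780).
So ∂z/∂easting = −n_x/n_z = 0.23672 and ∂z/∂northing = −n_y/n_z = 0.62482.
Intercept c from Pick A: 436 − 24.62 − 184.95 = 226.43.
At (-2, 323): z = −0.5 + 201.8 + 226.43 = 427.8 m.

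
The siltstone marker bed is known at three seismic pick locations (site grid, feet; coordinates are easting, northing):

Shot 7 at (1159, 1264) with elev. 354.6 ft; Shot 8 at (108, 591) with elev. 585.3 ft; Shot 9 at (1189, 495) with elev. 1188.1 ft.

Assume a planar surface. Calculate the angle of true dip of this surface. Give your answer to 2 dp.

Two edge vectors: Shot 7→Shot 8 = (-1051, -673, 230.7), Shot 7→Shot 9 = (30, -769, 833.5).
Normal n = (Shot 7→Shot 8) × (Shot 7→Shot 9) = (-383537.2, 882929.5, 828409).
So ∂z/∂easting = −n_x/n_z = 0.46298 and ∂z/∂northing = −n_y/n_z = −1.06581.
Gradient magnitude |∇z| = √(a² + b²) = √(0.21435 + 1.13596) = 1.16203.
True dip = arctan(1.16203) = 49.29°, dipping toward NNW (azimuth ≈ 337°).

49.29°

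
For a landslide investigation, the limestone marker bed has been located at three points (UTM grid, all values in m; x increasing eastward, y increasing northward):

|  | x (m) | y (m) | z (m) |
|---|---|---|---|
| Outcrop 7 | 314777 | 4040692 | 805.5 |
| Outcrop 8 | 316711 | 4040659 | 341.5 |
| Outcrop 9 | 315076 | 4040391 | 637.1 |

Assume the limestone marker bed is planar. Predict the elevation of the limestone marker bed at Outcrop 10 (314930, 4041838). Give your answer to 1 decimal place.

Let the plane be z = a·x + b·y + c.
Outcrop 8−Outcrop 7: 1934a − 33b = −464;  Outcrop 9−Outcrop 7: 299a − 301b = −168.4.
Solving gives a = −0.234343060, b = 0.326682475.
Then c = 805.5 − a·314777 − b·4040692 = −1245451.96.
At (314930, 4041838): z = −73801.7 + 1320397.6 − 1245451.96 = 1144.0 m.

1144.0 m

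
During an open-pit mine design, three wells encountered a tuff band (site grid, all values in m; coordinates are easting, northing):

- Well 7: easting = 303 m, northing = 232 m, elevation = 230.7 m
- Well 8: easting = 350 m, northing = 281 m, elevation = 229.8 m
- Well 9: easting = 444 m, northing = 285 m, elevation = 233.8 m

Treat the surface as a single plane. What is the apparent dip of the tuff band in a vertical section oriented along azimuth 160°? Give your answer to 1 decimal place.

Let the plane be z = a·easting + b·northing + c.
Well 8−Well 7: 47a + 49b = −0.9;  Well 9−Well 7: 141a + 53b = 3.1.
Solving gives a = 0.04518, b = −0.06170.
Unit vector along 160° is (sin 160°, cos 160°) = (0.3420, -0.9397).
Slope in that direction = a·(0.3420) + b·(-0.9397) = 0.07343.
Apparent dip = arctan|0.07343| = 4.2° (true dip is 4.4°, so apparent ≤ true as expected).

4.2°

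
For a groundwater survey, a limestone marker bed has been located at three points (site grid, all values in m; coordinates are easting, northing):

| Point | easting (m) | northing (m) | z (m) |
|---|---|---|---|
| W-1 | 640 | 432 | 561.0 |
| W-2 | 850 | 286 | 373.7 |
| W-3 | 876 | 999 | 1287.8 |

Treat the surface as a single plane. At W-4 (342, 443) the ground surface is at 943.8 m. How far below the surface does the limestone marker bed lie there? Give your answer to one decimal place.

Let the plane be z = a·easting + b·northing + c.
W-2−W-1: 210a − 146b = −187.3;  W-3−W-1: 236a + 567b = 726.8.
Solving gives a = −0.00056, b = 1.28207.
Then c = 561 − a·640 − b·432 = 7.51.
At (342, 443): z_contact = −0.19 + 567.96 + 7.51 = 575.27 m.
Depth below ground = 943.8 − 575.27 = 368.5 m.

368.5 m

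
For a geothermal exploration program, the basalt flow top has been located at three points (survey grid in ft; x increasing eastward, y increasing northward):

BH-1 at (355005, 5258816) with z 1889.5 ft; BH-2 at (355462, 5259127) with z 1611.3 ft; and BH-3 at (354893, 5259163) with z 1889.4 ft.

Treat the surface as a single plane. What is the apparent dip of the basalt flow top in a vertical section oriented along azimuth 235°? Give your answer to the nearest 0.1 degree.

26.6°

Let the plane be z = a·x + b·y + c.
BH-2−BH-1: 457a + 311b = −278.2;  BH-3−BH-1: −112a + 347b = −0.1.
Solving gives a = −0.49896, b = −0.16134.
Unit vector along 235° is (sin 235°, cos 235°) = (-0.8192, -0.5736).
Slope in that direction = a·(-0.8192) + b·(-0.5736) = 0.50126.
Apparent dip = arctan|0.50126| = 26.6° (true dip is 27.7°, so apparent ≤ true as expected).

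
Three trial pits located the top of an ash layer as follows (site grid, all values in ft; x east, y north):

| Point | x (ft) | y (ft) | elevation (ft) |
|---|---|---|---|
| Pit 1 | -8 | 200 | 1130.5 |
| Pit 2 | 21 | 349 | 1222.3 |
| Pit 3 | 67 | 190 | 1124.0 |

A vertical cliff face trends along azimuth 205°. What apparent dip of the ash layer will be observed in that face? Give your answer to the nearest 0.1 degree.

Let the plane be z = a·x + b·y + c.
Pit 2−Pit 1: 29a + 149b = 91.8;  Pit 3−Pit 1: 75a − 10b = −6.5.
Solving gives a = −0.00440, b = 0.61696.
Unit vector along 205° is (sin 205°, cos 205°) = (-0.4226, -0.9063).
Slope in that direction = a·(-0.4226) + b·(-0.9063) = −0.55730.
Apparent dip = arctan|0.55730| = 29.1° (true dip is 31.7°, so apparent ≤ true as expected).

29.1°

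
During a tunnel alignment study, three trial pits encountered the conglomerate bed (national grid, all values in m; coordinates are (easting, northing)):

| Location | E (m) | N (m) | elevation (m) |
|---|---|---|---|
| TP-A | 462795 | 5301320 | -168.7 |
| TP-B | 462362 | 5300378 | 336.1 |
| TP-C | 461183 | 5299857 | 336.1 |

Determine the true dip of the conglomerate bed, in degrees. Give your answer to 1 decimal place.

Two edge vectors: TP-A→TP-B = (-433, -942, 504.8), TP-A→TP-C = (-1612, -1463, 504.8).
Normal n = (TP-A→TP-B) × (TP-A→TP-C) = (263000.8, -595159.2, -885025).
So ∂z/∂E = −n_x/n_z = 0.29717 and ∂z/∂N = −n_y/n_z = −0.67248.
Gradient magnitude |∇z| = √(a² + b²) = √(0.08831 + 0.45223) = 0.73521.
True dip = arctan(0.73521) = 36.3°, dipping toward NNW (azimuth ≈ 336°).

36.3°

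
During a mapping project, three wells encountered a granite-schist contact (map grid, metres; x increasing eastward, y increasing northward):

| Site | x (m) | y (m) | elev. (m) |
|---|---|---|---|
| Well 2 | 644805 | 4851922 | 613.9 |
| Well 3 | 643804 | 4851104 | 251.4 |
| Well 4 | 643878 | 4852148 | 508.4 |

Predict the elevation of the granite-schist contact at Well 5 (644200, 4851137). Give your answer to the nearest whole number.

Let the plane be z = a·x + b·y + c.
Well 3−Well 2: −1001a − 818b = −362.5;  Well 4−Well 2: −927a + 226b = −105.5.
Solving gives a = 0.17087044, b = 0.23405708.
Then c = 613.9 − a·644805 − b·4851922 = −1245190.89.
At (644200, 4851137): z = 110074.7 + 1135442.9 − 1245190.89 = 326.8 m.

327 m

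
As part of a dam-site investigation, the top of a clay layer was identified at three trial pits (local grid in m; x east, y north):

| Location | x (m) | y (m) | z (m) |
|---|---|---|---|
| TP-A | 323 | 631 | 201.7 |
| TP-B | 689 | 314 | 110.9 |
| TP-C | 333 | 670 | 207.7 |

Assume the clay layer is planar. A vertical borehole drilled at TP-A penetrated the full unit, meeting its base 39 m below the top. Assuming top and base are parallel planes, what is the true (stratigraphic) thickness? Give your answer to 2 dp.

38.23 m

Let the plane be z = a·x + b·y + c.
TP-B−TP-A: 366a − 317b = −90.8;  TP-C−TP-A: 10a + 39b = 6.
Solving gives a = −0.09397, b = 0.17794.
|∇z| = √(a²+b²) = 0.20123, so dip δ = arctan(0.20123) = 11.38°.
True thickness = vertical thickness × cos δ = 39 × cos 11.38° = 38.23 m.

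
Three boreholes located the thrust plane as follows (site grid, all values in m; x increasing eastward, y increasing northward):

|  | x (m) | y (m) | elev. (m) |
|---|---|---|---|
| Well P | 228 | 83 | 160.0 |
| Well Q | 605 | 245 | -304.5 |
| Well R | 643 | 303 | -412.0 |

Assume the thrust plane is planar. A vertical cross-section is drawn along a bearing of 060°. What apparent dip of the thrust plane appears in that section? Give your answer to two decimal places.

51.41°

Let the plane be z = a·x + b·y + c.
Well Q−Well P: 377a + 162b = −464.5;  Well R−Well P: 415a + 220b = −572.
Solving gives a = −0.60637, b = −1.45617.
Unit vector along 060° is (sin 60°, cos 60°) = (0.8660, 0.5000).
Slope in that direction = a·(0.8660) + b·(0.5000) = −1.25322.
Apparent dip = arctan|1.25322| = 51.41° (true dip is 57.6°, so apparent ≤ true as expected).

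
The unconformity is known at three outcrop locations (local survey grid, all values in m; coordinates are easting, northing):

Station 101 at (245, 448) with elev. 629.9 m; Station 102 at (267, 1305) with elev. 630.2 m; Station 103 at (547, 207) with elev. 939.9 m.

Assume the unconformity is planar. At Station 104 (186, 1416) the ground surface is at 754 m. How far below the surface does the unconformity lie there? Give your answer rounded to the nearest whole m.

Let the plane be z = a·easting + b·northing + c.
Station 102−Station 101: 22a + 857b = 0.3;  Station 103−Station 101: 302a − 241b = 310.
Solving gives a = 1.00616, b = −0.02548.
Then c = 629.9 − a·245 − b·448 = 394.81.
At (186, 1416): z_contact = 187.1 − 36.1 + 394.81 = 545.9 m.
Depth below ground = 754 − 545.9 = 208 m.

208 m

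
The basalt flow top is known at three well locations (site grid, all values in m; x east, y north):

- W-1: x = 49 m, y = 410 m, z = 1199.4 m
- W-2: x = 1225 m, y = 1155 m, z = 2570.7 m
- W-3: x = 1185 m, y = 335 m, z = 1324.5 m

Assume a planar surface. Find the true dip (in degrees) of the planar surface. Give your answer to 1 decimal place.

Two edge vectors: W-1→W-2 = (1176, 745, 1371.3), W-1→W-3 = (1136, -75, 125.1).
Normal n = (W-1→W-2) × (W-1→W-3) = (196047, 1410679.2, -934520).
So ∂z/∂x = −n_x/n_z = 0.20978 and ∂z/∂y = −n_y/n_z = 1.50952.
Gradient magnitude |∇z| = √(a² + b²) = √(0.04401 + 2.27866) = 1.52403.
True dip = arctan(1.52403) = 56.7°, dipping toward S (azimuth ≈ 188°).

56.7°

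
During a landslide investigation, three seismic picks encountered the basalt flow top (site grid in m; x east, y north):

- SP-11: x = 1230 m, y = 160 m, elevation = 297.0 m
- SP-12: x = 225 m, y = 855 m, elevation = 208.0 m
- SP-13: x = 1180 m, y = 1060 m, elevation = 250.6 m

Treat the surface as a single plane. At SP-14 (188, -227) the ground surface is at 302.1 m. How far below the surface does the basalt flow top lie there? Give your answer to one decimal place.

43.7 m

Let the plane be z = a·x + b·y + c.
SP-12−SP-11: −1005a + 695b = −89;  SP-13−SP-11: −50a + 900b = −46.4.
Solving gives a = 0.055018, b = −0.048499.
Then c = 297 − a·1230 − b·160 = 237.09.
At (188, -227): z_contact = 10.34 + 11.01 + 237.09 = 258.44 m.
Depth below ground = 302.1 − 258.44 = 43.7 m.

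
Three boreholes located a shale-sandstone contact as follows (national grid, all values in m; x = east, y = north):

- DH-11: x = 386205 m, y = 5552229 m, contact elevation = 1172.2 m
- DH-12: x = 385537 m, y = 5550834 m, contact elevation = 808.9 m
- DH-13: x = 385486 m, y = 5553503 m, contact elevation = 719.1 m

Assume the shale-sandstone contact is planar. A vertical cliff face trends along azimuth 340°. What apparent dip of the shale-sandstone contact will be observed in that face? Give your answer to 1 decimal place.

Let the plane be z = a·x + b·y + c.
DH-12−DH-11: −668a − 1395b = −363.3;  DH-13−DH-11: −719a + 1274b = −453.1.
Solving gives a = 0.59056, b = −0.02236.
Unit vector along 340° is (sin 340°, cos 340°) = (-0.3420, 0.9397).
Slope in that direction = a·(-0.3420) + b·(0.9397) = −0.22300.
Apparent dip = arctan|0.22300| = 12.6° (true dip is 30.6°, so apparent ≤ true as expected).

12.6°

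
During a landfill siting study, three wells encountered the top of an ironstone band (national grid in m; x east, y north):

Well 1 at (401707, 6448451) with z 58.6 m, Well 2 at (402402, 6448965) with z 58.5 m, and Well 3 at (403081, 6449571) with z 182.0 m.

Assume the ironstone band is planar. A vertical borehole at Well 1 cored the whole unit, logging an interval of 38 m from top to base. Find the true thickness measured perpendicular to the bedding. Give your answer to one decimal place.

Let the plane be z = a·x + b·y + c.
Well 2−Well 1: 695a + 514b = −0.1;  Well 3−Well 1: 1374a + 1120b = 123.4.
Solving gives a = −0.88049, b = 1.19035.
|∇z| = √(a²+b²) = 1.48061, so dip δ = arctan(1.48061) = 55.96°.
True thickness = vertical thickness × cos δ = 38 × cos 55.96° = 21.3 m.

21.3 m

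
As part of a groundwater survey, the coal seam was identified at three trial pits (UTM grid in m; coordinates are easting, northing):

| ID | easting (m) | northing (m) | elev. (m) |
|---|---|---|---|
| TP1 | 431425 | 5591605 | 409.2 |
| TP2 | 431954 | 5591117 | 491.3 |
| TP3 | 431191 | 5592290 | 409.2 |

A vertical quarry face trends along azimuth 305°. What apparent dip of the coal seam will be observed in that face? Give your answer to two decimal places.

Two edge vectors: TP1→TP2 = (529, -488, 82.1), TP1→TP3 = (-234, 685, 0).
Normal n = (TP1→TP2) × (TP1→TP3) = (-56238.5, -19211.4, 248173).
So ∂z/∂easting = −n_x/n_z = 0.22661 and ∂z/∂northing = −n_y/n_z = 0.07741.
Unit vector along 305° is (sin 305°, cos 305°) = (-0.8192, 0.5736).
Slope in that direction = a·(-0.8192) + b·(0.5736) = −0.14123.
Apparent dip = arctan|0.14123| = 8.04° (true dip is 13.5°, so apparent ≤ true as expected).

8.04°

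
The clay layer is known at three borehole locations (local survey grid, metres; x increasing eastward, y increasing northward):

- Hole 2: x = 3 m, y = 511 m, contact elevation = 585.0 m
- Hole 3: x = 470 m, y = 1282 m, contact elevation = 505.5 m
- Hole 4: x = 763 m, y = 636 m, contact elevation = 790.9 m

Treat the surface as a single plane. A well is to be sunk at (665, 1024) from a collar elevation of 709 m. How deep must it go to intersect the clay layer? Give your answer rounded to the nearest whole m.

65 m

Two edge vectors: Hole 2→Hole 3 = (467, 771, -79.5), Hole 2→Hole 4 = (760, 125, 205.9).
Normal n = (Hole 2→Hole 3) × (Hole 2→Hole 4) = (168686.4, -156575.3, -527585).
So ∂z/∂x = −n_x/n_z = 0.31973 and ∂z/∂y = −n_y/n_z = −0.29678.
Intercept c from Hole 2: 585 − 0.96 + 151.65 = 735.69.
At (665, 1024): z_contact = 212.6 − 303.9 + 735.69 = 644.4 m.
Depth below ground = 709 − 644.4 = 65 m.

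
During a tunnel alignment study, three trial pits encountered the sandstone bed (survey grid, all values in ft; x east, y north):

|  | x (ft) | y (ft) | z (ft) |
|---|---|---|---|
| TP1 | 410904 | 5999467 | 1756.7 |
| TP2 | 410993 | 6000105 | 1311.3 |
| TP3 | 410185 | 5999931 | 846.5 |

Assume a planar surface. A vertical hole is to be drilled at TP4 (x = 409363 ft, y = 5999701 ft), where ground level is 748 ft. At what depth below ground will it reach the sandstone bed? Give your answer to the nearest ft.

Two edge vectors: TP1→TP2 = (89, 638, -445.4), TP1→TP3 = (-719, 464, -910.2).
Normal n = (TP1→TP2) × (TP1→TP3) = (-374042, 401250.4, 500018).
So ∂z/∂x = −n_x/n_z = 0.74805707 and ∂z/∂y = −n_y/n_z = −0.80247191.
Intercept c from TP1: 1756.7 − 307379.64 + 4814403.75 = 4508780.81.
At (409363, 5999701): z_contact = 306226.9 − 4814591.5 + 4508780.81 = 416.2 ft.
Depth below ground = 748 − 416.2 = 332 ft.

332 ft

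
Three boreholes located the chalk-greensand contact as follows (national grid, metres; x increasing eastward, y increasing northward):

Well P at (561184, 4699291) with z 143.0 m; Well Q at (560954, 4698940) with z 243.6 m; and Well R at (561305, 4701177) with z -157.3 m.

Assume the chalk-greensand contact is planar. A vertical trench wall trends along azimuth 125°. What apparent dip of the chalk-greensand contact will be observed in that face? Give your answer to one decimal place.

Two edge vectors: Well P→Well Q = (-230, -351, 100.6), Well P→Well R = (121, 1886, -300.3).
Normal n = (Well P→Well Q) × (Well P→Well R) = (-84326.3, -56896.4, -391309).
So ∂z/∂x = −n_x/n_z = −0.21550 and ∂z/∂y = −n_y/n_z = −0.14540.
Unit vector along 125° is (sin 125°, cos 125°) = (0.8192, -0.5736).
Slope in that direction = a·(0.8192) + b·(-0.5736) = −0.09313.
Apparent dip = arctan|0.09313| = 5.3° (true dip is 14.6°, so apparent ≤ true as expected).

5.3°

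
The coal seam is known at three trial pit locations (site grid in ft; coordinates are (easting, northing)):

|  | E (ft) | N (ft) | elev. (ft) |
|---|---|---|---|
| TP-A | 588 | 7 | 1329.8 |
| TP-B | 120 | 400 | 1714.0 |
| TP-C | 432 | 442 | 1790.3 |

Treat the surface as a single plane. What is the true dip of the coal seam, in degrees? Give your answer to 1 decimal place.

Let the plane be z = a·E + b·N + c.
TP-B−TP-A: −468a + 393b = 384.2;  TP-C−TP-A: −156a + 435b = 460.5.
Solving gives a = 0.09735, b = 1.09353.
Gradient magnitude |∇z| = √(a² + b²) = √(0.00948 + 1.19581) = 1.09785.
True dip = arctan(1.09785) = 47.7°, dipping toward S (azimuth ≈ 185°).

47.7°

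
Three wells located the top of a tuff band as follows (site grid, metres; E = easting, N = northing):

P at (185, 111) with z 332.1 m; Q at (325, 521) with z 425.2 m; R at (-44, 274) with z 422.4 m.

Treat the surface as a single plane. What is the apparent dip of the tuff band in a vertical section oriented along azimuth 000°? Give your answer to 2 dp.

Two edge vectors: P→Q = (140, 410, 93.1), P→R = (-229, 163, 90.3).
Normal n = (P→Q) × (P→R) = (21847.7, -33961.9, 116710).
So ∂z/∂E = −n_x/n_z = −0.18720 and ∂z/∂N = −n_y/n_z = 0.29099.
Unit vector along 000° is (sin 0°, cos 0°) = (0.0000, 1.0000).
Slope in that direction = a·(0.0000) + b·(1.0000) = 0.29099.
Apparent dip = arctan|0.29099| = 16.22° (true dip is 19.1°, so apparent ≤ true as expected).

16.22°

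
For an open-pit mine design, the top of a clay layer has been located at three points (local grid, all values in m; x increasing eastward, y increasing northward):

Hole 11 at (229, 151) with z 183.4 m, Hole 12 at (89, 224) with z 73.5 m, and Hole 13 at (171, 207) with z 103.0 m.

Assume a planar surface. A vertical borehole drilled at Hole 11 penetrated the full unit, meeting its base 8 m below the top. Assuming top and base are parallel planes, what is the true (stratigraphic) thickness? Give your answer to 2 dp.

4.75 m

Two edge vectors: Hole 11→Hole 12 = (-140, 73, -109.9), Hole 11→Hole 13 = (-58, 56, -80.4).
Normal n = (Hole 11→Hole 12) × (Hole 11→Hole 13) = (285.2, -4881.8, -3606).
So ∂z/∂x = −n_x/n_z = 0.07909 and ∂z/∂y = −n_y/n_z = −1.35380.
|∇z| = √(a²+b²) = 1.35611, so dip δ = arctan(1.35611) = 53.59°.
True thickness = vertical thickness × cos δ = 8 × cos 53.59° = 4.75 m.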